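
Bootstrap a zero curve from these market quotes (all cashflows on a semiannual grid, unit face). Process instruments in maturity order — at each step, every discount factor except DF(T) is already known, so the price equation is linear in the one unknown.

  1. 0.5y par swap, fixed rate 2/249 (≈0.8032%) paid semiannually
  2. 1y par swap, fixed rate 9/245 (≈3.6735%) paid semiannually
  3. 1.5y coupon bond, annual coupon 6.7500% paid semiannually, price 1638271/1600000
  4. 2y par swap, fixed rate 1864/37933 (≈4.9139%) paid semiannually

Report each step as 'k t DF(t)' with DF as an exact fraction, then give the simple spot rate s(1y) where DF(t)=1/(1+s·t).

step 1 [0.5y] swap r/2=1/249: DF=(1 − 1/249·(0))/(1+1/249) = 249/250 ≈ 0.996000
step 2 [1y] swap r/2=9/490: DF=(1 − 9/490·(0.996000))/(1+9/490) = 241/250 ≈ 0.964000
step 3 [1.5y] bond c/2=27/800: DF=(1638271/1600000 − 27/800·(0.996000+0.964000))/(1+27/800) = 1853/2000 ≈ 0.926500
step 4 [2y] swap r/2=932/37933: DF=(1 − 932/37933·(0.996000+0.964000+0.926500))/(1+932/37933) = 2267/2500 ≈ 0.906800

1 1/2 249/250
2 1 241/250
3 3/2 1853/2000
4 2 2267/2500
s(1y) = (1/(241/250) − 1)/(1) = 9/241 ≈ 3.7344%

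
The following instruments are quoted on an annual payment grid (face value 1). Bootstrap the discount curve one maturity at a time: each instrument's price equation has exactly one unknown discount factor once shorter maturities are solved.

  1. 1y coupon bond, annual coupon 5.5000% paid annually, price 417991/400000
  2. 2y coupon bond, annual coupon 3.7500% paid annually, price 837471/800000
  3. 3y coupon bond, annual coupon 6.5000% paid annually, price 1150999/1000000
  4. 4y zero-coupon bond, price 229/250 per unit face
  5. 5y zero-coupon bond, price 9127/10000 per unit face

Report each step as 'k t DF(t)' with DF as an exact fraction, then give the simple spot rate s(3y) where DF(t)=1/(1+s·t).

1 1 1981/2000
2 2 2433/2500
3 3 9609/10000
4 4 229/250
5 5 9127/10000
s(3y) = (1/(9609/10000) − 1)/(3) = 391/28827 ≈ 1.3564%

step 1 [1y] bond c/1=11/200: DF=(417991/400000 − 11/200·(0))/(1+11/200) = 1981/2000 ≈ 0.990500
step 2 [2y] bond c/1=3/80: DF=(837471/800000 − 3/80·(0.990500))/(1+3/80) = 2433/2500 ≈ 0.973200
step 3 [3y] bond c/1=13/200: DF=(1150999/1000000 − 13/200·(0.990500+0.973200))/(1+13/200) = 9609/10000 ≈ 0.960900
step 4 [4y] zero: DF = P = 229/250 ≈ 0.916000
step 5 [5y] zero: DF = P = 9127/10000 ≈ 0.912700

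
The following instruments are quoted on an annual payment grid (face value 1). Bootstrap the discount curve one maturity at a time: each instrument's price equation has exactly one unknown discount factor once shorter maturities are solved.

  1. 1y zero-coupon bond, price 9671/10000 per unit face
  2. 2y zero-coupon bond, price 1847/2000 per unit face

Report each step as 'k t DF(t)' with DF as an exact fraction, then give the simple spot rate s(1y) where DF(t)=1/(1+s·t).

step 1 [1y] zero: DF = P = 9671/10000 ≈ 0.967100
step 2 [2y] zero: DF = P = 1847/2000 ≈ 0.923500

1 1 9671/10000
2 2 1847/2000
s(1y) = (1/(9671/10000) − 1)/(1) = 329/9671 ≈ 3.4019%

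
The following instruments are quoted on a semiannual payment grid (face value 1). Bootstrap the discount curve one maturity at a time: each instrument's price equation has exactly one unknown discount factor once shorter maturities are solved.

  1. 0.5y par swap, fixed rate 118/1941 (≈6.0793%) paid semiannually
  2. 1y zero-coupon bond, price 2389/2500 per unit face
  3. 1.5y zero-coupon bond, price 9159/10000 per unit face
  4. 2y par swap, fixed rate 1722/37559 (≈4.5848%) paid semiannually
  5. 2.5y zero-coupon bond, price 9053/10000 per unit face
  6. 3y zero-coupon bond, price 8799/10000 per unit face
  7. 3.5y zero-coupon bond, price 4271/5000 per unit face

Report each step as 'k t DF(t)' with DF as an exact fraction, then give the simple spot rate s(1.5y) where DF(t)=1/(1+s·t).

1 1/2 1941/2000
2 1 2389/2500
3 3/2 9159/10000
4 2 9139/10000
5 5/2 9053/10000
6 3 8799/10000
7 7/2 4271/5000
s(1.5y) = (1/(9159/10000) − 1)/(3/2) = 1682/27477 ≈ 6.1215%

step 1 [0.5y] swap r/2=59/1941: DF=(1 − 59/1941·(0))/(1+59/1941) = 1941/2000 ≈ 0.970500
step 2 [1y] zero: DF = P = 2389/2500 ≈ 0.955600
step 3 [1.5y] zero: DF = P = 9159/10000 ≈ 0.915900
step 4 [2y] swap r/2=861/37559: DF=(1 − 861/37559·(0.970500+0.955600+0.915900))/(1+861/37559) = 9139/10000 ≈ 0.913900
step 5 [2.5y] zero: DF = P = 9053/10000 ≈ 0.905300
step 6 [3y] zero: DF = P = 8799/10000 ≈ 0.879900
step 7 [3.5y] zero: DF = P = 4271/5000 ≈ 0.854200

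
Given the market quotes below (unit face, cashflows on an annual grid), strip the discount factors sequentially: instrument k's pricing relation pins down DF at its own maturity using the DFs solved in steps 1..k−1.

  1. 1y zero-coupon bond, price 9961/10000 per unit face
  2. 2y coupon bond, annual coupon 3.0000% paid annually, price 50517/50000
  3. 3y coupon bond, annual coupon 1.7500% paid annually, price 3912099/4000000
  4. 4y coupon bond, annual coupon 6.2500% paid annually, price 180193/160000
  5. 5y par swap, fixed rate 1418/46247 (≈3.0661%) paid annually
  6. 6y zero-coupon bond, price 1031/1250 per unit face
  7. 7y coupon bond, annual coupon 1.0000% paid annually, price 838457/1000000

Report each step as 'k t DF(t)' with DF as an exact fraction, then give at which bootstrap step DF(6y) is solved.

1 1 9961/10000
2 2 9519/10000
3 3 9277/10000
4 4 2227/2500
5 5 4291/5000
6 6 1031/1250
7 7 3881/5000
DF(6y) is solved at step 6

step 1 [1y] zero: DF = P = 9961/10000 ≈ 0.996100
step 2 [2y] bond c/1=3/100: DF=(50517/50000 − 3/100·(0.996100))/(1+3/100) = 9519/10000 ≈ 0.951900
step 3 [3y] bond c/1=7/400: DF=(3912099/4000000 − 7/400·(0.996100+0.951900))/(1+7/400) = 9277/10000 ≈ 0.927700
step 4 [4y] bond c/1=1/16: DF=(180193/160000 − 1/16·(0.996100+0.951900+0.927700))/(1+1/16) = 2227/2500 ≈ 0.890800
step 5 [5y] swap r/1=1418/46247: DF=(1 − 1418/46247·(0.996100+0.951900+0.927700+0.890800))/(1+1418/46247) = 4291/5000 ≈ 0.858200
step 6 [6y] zero: DF = P = 1031/1250 ≈ 0.824800
step 7 [7y] bond c/1=1/100: DF=(838457/1000000 − 1/100·(0.996100+0.951900+0.927700+0.890800+0.858200+0.824800))/(1+1/100) = 3881/5000 ≈ 0.776200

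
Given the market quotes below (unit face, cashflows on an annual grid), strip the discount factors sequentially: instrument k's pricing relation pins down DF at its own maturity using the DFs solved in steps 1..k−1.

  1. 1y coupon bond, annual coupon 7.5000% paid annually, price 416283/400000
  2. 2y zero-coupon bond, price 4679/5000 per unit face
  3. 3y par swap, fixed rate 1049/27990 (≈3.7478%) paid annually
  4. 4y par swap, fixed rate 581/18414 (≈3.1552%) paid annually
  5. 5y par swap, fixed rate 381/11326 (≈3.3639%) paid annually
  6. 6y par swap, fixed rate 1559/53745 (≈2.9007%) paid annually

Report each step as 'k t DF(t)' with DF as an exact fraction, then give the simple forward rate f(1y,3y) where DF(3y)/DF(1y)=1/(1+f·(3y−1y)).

1 1 9681/10000
2 2 4679/5000
3 3 8951/10000
4 4 4419/5000
5 5 2119/2500
6 6 8441/10000
f(1y,3y) = ((9681/10000)/(8951/10000) − 1)/(2) = 365/8951 ≈ 4.0778%

step 1 [1y] bond c/1=3/40: DF=(416283/400000 − 3/40·(0))/(1+3/40) = 9681/10000 ≈ 0.968100
step 2 [2y] zero: DF = P = 4679/5000 ≈ 0.935800
step 3 [3y] swap r/1=1049/27990: DF=(1 − 1049/27990·(0.968100+0.935800))/(1+1049/27990) = 8951/10000 ≈ 0.895100
step 4 [4y] swap r/1=581/18414: DF=(1 − 581/18414·(0.968100+0.935800+0.895100))/(1+581/18414) = 4419/5000 ≈ 0.883800
step 5 [5y] swap r/1=381/11326: DF=(1 − 381/11326·(0.968100+0.935800+0.895100+0.883800))/(1+381/11326) = 2119/2500 ≈ 0.847600
step 6 [6y] swap r/1=1559/53745: DF=(1 − 1559/53745·(0.968100+0.935800+0.895100+0.883800+0.847600))/(1+1559/53745) = 8441/10000 ≈ 0.844100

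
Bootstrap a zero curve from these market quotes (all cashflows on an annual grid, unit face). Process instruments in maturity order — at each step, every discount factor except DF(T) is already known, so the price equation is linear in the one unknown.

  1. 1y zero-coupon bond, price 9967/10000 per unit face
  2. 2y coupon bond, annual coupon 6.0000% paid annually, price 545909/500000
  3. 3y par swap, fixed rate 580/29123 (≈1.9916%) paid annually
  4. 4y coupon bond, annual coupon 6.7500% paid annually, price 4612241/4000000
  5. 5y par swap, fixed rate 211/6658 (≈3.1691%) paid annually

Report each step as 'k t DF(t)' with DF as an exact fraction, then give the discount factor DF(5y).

1 1 9967/10000
2 2 1217/1250
3 3 471/500
4 4 112/125
5 5 8523/10000
DF(5y) = 8523/10000 ≈ 0.852300

step 1 [1y] zero: DF = P = 9967/10000 ≈ 0.996700
step 2 [2y] bond c/1=3/50: DF=(545909/500000 − 3/50·(0.996700))/(1+3/50) = 1217/1250 ≈ 0.973600
step 3 [3y] swap r/1=580/29123: DF=(1 − 580/29123·(0.996700+0.973600))/(1+580/29123) = 471/500 ≈ 0.942000
step 4 [4y] bond c/1=27/400: DF=(4612241/4000000 − 27/400·(0.996700+0.973600+0.942000))/(1+27/400) = 112/125 ≈ 0.896000
step 5 [5y] swap r/1=211/6658: DF=(1 − 211/6658·(0.996700+0.973600+0.942000+0.896000))/(1+211/6658) = 8523/10000 ≈ 0.852300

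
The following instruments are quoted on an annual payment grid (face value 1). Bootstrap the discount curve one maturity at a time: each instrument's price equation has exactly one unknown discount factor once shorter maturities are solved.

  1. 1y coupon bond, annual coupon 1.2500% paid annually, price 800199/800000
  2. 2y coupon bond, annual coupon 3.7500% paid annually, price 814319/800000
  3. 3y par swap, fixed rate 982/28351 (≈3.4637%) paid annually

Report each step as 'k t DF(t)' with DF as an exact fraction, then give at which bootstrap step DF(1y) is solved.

1 1 9879/10000
2 2 4727/5000
3 3 4509/5000
DF(1y) is solved at step 1

step 1 [1y] bond c/1=1/80: DF=(800199/800000 − 1/80·(0))/(1+1/80) = 9879/10000 ≈ 0.987900
step 2 [2y] bond c/1=3/80: DF=(814319/800000 − 3/80·(0.987900))/(1+3/80) = 4727/5000 ≈ 0.945400
step 3 [3y] swap r/1=982/28351: DF=(1 − 982/28351·(0.987900+0.945400))/(1+982/28351) = 4509/5000 ≈ 0.901800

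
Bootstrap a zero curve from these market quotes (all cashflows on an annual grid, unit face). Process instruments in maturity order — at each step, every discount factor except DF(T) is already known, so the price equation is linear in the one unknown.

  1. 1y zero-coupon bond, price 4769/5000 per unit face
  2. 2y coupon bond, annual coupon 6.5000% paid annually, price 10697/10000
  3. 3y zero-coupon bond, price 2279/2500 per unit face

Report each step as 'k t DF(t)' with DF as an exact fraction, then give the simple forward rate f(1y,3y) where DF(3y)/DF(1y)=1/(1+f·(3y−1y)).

step 1 [1y] zero: DF = P = 4769/5000 ≈ 0.953800
step 2 [2y] bond c/1=13/200: DF=(10697/10000 − 13/200·(0.953800))/(1+13/200) = 4731/5000 ≈ 0.946200
step 3 [3y] zero: DF = P = 2279/2500 ≈ 0.911600

1 1 4769/5000
2 2 4731/5000
3 3 2279/2500
f(1y,3y) = ((4769/5000)/(2279/2500) − 1)/(2) = 211/9116 ≈ 2.3146%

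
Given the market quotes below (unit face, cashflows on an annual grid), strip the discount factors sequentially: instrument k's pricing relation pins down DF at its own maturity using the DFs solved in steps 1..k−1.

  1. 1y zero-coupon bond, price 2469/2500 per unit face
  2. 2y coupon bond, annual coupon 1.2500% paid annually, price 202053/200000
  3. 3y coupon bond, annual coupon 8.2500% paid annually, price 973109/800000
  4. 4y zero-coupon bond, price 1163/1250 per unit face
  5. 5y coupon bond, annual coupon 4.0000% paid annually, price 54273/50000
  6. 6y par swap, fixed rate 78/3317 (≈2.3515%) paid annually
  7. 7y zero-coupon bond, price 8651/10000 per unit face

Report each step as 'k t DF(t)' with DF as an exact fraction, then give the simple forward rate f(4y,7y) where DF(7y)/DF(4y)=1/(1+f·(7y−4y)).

1 1 2469/2500
2 2 616/625
3 3 9733/10000
4 4 1163/1250
5 5 4473/5000
6 6 4337/5000
7 7 8651/10000
f(4y,7y) = ((1163/1250)/(8651/10000) − 1)/(3) = 653/25953 ≈ 2.5161%

step 1 [1y] zero: DF = P = 2469/2500 ≈ 0.987600
step 2 [2y] bond c/1=1/80: DF=(202053/200000 − 1/80·(0.987600))/(1+1/80) = 616/625 ≈ 0.985600
step 3 [3y] bond c/1=33/400: DF=(973109/800000 − 33/400·(0.987600+0.985600))/(1+33/400) = 9733/10000 ≈ 0.973300
step 4 [4y] zero: DF = P = 1163/1250 ≈ 0.930400
step 5 [5y] bond c/1=1/25: DF=(54273/50000 − 1/25·(0.987600+0.985600+0.973300+0.930400))/(1+1/25) = 4473/5000 ≈ 0.894600
step 6 [6y] swap r/1=78/3317: DF=(1 − 78/3317·(0.987600+0.985600+0.973300+0.930400+0.894600))/(1+78/3317) = 4337/5000 ≈ 0.867400
step 7 [7y] zero: DF = P = 8651/10000 ≈ 0.865100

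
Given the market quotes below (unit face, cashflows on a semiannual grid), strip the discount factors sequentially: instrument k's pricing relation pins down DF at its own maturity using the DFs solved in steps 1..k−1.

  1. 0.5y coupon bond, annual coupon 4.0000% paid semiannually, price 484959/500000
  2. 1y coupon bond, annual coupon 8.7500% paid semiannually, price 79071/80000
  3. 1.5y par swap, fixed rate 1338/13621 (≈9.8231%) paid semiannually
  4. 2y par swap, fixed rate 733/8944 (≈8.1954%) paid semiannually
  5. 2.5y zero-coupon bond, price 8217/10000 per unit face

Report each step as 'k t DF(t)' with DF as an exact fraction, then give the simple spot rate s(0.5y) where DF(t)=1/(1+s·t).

step 1 [0.5y] bond c/2=1/50: DF=(484959/500000 − 1/50·(0))/(1+1/50) = 9509/10000 ≈ 0.950900
step 2 [1y] bond c/2=7/160: DF=(79071/80000 − 7/160·(0.950900))/(1+7/160) = 9071/10000 ≈ 0.907100
step 3 [1.5y] swap r/2=669/13621: DF=(1 − 669/13621·(0.950900+0.907100))/(1+669/13621) = 4331/5000 ≈ 0.866200
step 4 [2y] swap r/2=733/17888: DF=(1 − 733/17888·(0.950900+0.907100+0.866200))/(1+733/17888) = 4267/5000 ≈ 0.853400
step 5 [2.5y] zero: DF = P = 8217/10000 ≈ 0.821700

1 1/2 9509/10000
2 1 9071/10000
3 3/2 4331/5000
4 2 4267/5000
5 5/2 8217/10000
s(0.5y) = (1/(9509/10000) − 1)/(1/2) = 982/9509 ≈ 10.3271%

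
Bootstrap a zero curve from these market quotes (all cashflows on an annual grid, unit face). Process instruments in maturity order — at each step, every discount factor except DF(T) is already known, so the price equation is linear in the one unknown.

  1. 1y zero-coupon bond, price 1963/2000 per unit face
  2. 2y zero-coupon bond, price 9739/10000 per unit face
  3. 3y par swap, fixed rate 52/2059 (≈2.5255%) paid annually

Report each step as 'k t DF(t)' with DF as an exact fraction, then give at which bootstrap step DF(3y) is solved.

step 1 [1y] zero: DF = P = 1963/2000 ≈ 0.981500
step 2 [2y] zero: DF = P = 9739/10000 ≈ 0.973900
step 3 [3y] swap r/1=52/2059: DF=(1 − 52/2059·(0.981500+0.973900))/(1+52/2059) = 1159/1250 ≈ 0.927200

1 1 1963/2000
2 2 9739/10000
3 3 1159/1250
DF(3y) is solved at step 3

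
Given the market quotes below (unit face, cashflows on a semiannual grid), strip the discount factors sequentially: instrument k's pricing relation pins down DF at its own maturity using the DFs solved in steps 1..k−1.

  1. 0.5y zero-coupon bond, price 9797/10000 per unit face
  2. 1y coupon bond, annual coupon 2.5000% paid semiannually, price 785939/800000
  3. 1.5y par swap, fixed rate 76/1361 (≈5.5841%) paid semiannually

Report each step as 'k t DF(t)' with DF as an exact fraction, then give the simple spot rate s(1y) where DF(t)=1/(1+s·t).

step 1 [0.5y] zero: DF = P = 9797/10000 ≈ 0.979700
step 2 [1y] bond c/2=1/80: DF=(785939/800000 − 1/80·(0.979700))/(1+1/80) = 4791/5000 ≈ 0.958200
step 3 [1.5y] swap r/2=38/1361: DF=(1 − 38/1361·(0.979700+0.958200))/(1+38/1361) = 4601/5000 ≈ 0.920200

1 1/2 9797/10000
2 1 4791/5000
3 3/2 4601/5000
s(1y) = (1/(4791/5000) − 1)/(1) = 209/4791 ≈ 4.3623%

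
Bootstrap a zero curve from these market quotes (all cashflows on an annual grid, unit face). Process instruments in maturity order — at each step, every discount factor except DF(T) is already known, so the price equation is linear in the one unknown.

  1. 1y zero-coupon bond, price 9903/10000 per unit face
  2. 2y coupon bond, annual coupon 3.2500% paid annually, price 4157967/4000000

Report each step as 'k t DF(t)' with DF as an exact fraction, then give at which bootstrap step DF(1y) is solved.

step 1 [1y] zero: DF = P = 9903/10000 ≈ 0.990300
step 2 [2y] bond c/1=13/400: DF=(4157967/4000000 − 13/400·(0.990300))/(1+13/400) = 2439/2500 ≈ 0.975600

1 1 9903/10000
2 2 2439/2500
DF(1y) is solved at step 1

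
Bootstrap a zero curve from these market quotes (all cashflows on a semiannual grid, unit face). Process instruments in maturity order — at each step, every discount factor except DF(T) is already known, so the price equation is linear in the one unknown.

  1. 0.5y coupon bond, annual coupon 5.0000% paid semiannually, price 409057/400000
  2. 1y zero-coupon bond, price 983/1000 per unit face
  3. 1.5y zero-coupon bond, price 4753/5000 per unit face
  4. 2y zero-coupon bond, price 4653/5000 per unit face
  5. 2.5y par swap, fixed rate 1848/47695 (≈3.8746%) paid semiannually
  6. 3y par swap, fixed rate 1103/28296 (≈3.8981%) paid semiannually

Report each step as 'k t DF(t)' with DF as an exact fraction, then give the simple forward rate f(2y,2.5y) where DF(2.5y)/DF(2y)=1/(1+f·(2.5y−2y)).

1 1/2 9977/10000
2 1 983/1000
3 3/2 4753/5000
4 2 4653/5000
5 5/2 2269/2500
6 3 8897/10000
f(2y,2.5y) = ((4653/5000)/(2269/2500) − 1)/(1/2) = 115/2269 ≈ 5.0683%

step 1 [0.5y] bond c/2=1/40: DF=(409057/400000 − 1/40·(0))/(1+1/40) = 9977/10000 ≈ 0.997700
step 2 [1y] zero: DF = P = 983/1000 ≈ 0.983000
step 3 [1.5y] zero: DF = P = 4753/5000 ≈ 0.950600
step 4 [2y] zero: DF = P = 4653/5000 ≈ 0.930600
step 5 [2.5y] swap r/2=924/47695: DF=(1 − 924/47695·(0.997700+0.983000+0.950600+0.930600))/(1+924/47695) = 2269/2500 ≈ 0.907600
step 6 [3y] swap r/2=1103/56592: DF=(1 − 1103/56592·(0.997700+0.983000+0.950600+0.930600+0.907600))/(1+1103/56592) = 8897/10000 ≈ 0.889700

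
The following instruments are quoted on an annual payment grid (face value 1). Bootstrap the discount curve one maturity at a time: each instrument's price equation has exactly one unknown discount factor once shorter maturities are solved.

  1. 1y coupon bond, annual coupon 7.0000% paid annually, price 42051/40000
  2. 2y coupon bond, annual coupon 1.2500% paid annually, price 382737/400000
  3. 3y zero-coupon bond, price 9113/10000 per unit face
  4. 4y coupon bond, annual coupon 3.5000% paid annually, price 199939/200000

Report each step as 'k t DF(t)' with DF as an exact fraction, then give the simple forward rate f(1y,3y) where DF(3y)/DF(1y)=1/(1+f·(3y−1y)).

1 1 393/400
2 2 9329/10000
3 3 9113/10000
4 4 8703/10000
f(1y,3y) = ((393/400)/(9113/10000) − 1)/(2) = 356/9113 ≈ 3.9065%

step 1 [1y] bond c/1=7/100: DF=(42051/40000 − 7/100·(0))/(1+7/100) = 393/400 ≈ 0.982500
step 2 [2y] bond c/1=1/80: DF=(382737/400000 − 1/80·(0.982500))/(1+1/80) = 9329/10000 ≈ 0.932900
step 3 [3y] zero: DF = P = 9113/10000 ≈ 0.911300
step 4 [4y] bond c/1=7/200: DF=(199939/200000 − 7/200·(0.982500+0.932900+0.911300))/(1+7/200) = 8703/10000 ≈ 0.870300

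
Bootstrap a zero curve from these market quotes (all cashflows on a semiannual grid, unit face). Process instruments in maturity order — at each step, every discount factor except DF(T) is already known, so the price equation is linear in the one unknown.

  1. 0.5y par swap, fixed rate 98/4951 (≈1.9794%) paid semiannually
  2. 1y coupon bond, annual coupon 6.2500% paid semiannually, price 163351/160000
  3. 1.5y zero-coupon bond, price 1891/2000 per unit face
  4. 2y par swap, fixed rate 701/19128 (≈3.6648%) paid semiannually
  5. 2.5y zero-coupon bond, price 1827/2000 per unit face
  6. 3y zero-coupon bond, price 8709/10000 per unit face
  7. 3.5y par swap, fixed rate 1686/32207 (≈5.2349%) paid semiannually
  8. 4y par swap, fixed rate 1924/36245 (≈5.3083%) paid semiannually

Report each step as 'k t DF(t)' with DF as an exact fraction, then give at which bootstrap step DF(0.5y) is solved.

1 1/2 4951/5000
2 1 24/25
3 3/2 1891/2000
4 2 9299/10000
5 5/2 1827/2000
6 3 8709/10000
7 7/2 4157/5000
8 4 2019/2500
DF(0.5y) is solved at step 1

step 1 [0.5y] swap r/2=49/4951: DF=(1 − 49/4951·(0))/(1+49/4951) = 4951/5000 ≈ 0.990200
step 2 [1y] bond c/2=1/32: DF=(163351/160000 − 1/32·(0.990200))/(1+1/32) = 24/25 ≈ 0.960000
step 3 [1.5y] zero: DF = P = 1891/2000 ≈ 0.945500
step 4 [2y] swap r/2=701/38256: DF=(1 − 701/38256·(0.990200+0.960000+0.945500))/(1+701/38256) = 9299/10000 ≈ 0.929900
step 5 [2.5y] zero: DF = P = 1827/2000 ≈ 0.913500
step 6 [3y] zero: DF = P = 8709/10000 ≈ 0.870900
step 7 [3.5y] swap r/2=843/32207: DF=(1 − 843/32207·(0.990200+0.960000+0.945500+0.929900+0.913500+0.870900))/(1+843/32207) = 4157/5000 ≈ 0.831400
step 8 [4y] swap r/2=962/36245: DF=(1 − 962/36245·(0.990200+0.960000+0.945500+0.929900+0.913500+0.870900+0.831400))/(1+962/36245) = 2019/2500 ≈ 0.807600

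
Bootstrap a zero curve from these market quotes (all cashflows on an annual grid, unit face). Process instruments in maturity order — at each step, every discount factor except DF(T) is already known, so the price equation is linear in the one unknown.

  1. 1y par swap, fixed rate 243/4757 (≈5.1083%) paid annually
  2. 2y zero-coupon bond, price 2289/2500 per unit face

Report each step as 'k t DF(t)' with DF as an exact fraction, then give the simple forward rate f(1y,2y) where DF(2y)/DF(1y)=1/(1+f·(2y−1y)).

1 1 4757/5000
2 2 2289/2500
f(1y,2y) = ((4757/5000)/(2289/2500) − 1)/(1) = 179/4578 ≈ 3.9100%

step 1 [1y] swap r/1=243/4757: DF=(1 − 243/4757·(0))/(1+243/4757) = 4757/5000 ≈ 0.951400
step 2 [2y] zero: DF = P = 2289/2500 ≈ 0.915600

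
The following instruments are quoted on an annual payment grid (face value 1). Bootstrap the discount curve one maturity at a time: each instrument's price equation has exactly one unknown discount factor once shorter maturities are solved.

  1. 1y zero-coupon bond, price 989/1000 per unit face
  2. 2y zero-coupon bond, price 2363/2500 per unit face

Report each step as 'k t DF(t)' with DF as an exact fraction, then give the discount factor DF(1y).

1 1 989/1000
2 2 2363/2500
DF(1y) = 989/1000 ≈ 0.989000

step 1 [1y] zero: DF = P = 989/1000 ≈ 0.989000
step 2 [2y] zero: DF = P = 2363/2500 ≈ 0.945200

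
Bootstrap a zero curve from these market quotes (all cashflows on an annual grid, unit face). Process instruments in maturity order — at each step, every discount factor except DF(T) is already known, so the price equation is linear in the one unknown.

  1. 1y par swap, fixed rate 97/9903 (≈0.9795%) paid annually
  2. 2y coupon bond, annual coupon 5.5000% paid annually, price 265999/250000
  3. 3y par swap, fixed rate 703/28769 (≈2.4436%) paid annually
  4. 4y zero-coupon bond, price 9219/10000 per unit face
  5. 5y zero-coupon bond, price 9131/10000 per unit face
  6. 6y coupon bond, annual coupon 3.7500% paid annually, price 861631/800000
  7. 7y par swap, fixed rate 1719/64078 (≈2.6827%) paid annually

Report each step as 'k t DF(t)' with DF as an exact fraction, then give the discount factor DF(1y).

1 1 9903/10000
2 2 9569/10000
3 3 9297/10000
4 4 9219/10000
5 5 9131/10000
6 6 4339/5000
7 7 8281/10000
DF(1y) = 9903/10000 ≈ 0.990300

step 1 [1y] swap r/1=97/9903: DF=(1 − 97/9903·(0))/(1+97/9903) = 9903/10000 ≈ 0.990300
step 2 [2y] bond c/1=11/200: DF=(265999/250000 − 11/200·(0.990300))/(1+11/200) = 9569/10000 ≈ 0.956900
step 3 [3y] swap r/1=703/28769: DF=(1 − 703/28769·(0.990300+0.956900))/(1+703/28769) = 9297/10000 ≈ 0.929700
step 4 [4y] zero: DF = P = 9219/10000 ≈ 0.921900
step 5 [5y] zero: DF = P = 9131/10000 ≈ 0.913100
step 6 [6y] bond c/1=3/80: DF=(861631/800000 − 3/80·(0.990300+0.956900+0.929700+0.921900+0.913100))/(1+3/80) = 4339/5000 ≈ 0.867800
step 7 [7y] swap r/1=1719/64078: DF=(1 − 1719/64078·(0.990300+0.956900+0.929700+0.921900+0.913100+0.867800))/(1+1719/64078) = 8281/10000 ≈ 0.828100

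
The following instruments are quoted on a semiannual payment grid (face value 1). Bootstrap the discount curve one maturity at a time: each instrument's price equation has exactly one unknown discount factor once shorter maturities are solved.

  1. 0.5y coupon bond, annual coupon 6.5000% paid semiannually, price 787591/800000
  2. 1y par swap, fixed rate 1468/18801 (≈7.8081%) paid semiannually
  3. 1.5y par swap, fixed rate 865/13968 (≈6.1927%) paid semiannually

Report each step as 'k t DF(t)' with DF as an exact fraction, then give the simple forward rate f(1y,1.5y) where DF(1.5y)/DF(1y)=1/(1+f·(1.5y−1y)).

1 1/2 1907/2000
2 1 4633/5000
3 3/2 1827/2000
f(1y,1.5y) = ((4633/5000)/(1827/2000) − 1)/(1/2) = 262/9135 ≈ 2.8681%

step 1 [0.5y] bond c/2=13/400: DF=(787591/800000 − 13/400·(0))/(1+13/400) = 1907/2000 ≈ 0.953500
step 2 [1y] swap r/2=734/18801: DF=(1 − 734/18801·(0.953500))/(1+734/18801) = 4633/5000 ≈ 0.926600
step 3 [1.5y] swap r/2=865/27936: DF=(1 − 865/27936·(0.953500+0.926600))/(1+865/27936) = 1827/2000 ≈ 0.913500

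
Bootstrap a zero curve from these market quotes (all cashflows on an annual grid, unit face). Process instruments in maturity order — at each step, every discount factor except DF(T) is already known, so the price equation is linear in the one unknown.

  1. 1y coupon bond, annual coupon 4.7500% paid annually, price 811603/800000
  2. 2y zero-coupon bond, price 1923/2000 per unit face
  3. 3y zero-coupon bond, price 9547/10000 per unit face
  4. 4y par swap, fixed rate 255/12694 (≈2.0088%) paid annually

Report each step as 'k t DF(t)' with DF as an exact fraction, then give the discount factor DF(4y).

step 1 [1y] bond c/1=19/400: DF=(811603/800000 − 19/400·(0))/(1+19/400) = 1937/2000 ≈ 0.968500
step 2 [2y] zero: DF = P = 1923/2000 ≈ 0.961500
step 3 [3y] zero: DF = P = 9547/10000 ≈ 0.954700
step 4 [4y] swap r/1=255/12694: DF=(1 − 255/12694·(0.968500+0.961500+0.954700))/(1+255/12694) = 1847/2000 ≈ 0.923500

1 1 1937/2000
2 2 1923/2000
3 3 9547/10000
4 4 1847/2000
DF(4y) = 1847/2000 ≈ 0.923500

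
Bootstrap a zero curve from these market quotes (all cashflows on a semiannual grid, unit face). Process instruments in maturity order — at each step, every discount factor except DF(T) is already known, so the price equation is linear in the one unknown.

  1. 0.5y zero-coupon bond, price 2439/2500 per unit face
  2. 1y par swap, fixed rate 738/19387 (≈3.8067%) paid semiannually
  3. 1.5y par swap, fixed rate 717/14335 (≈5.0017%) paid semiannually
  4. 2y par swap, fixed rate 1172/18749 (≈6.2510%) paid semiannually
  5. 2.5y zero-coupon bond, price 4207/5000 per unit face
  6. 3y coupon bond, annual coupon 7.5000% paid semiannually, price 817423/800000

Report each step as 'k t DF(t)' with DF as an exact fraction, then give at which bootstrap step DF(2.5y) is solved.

step 1 [0.5y] zero: DF = P = 2439/2500 ≈ 0.975600
step 2 [1y] swap r/2=369/19387: DF=(1 − 369/19387·(0.975600))/(1+369/19387) = 9631/10000 ≈ 0.963100
step 3 [1.5y] swap r/2=717/28670: DF=(1 − 717/28670·(0.975600+0.963100))/(1+717/28670) = 9283/10000 ≈ 0.928300
step 4 [2y] swap r/2=586/18749: DF=(1 − 586/18749·(0.975600+0.963100+0.928300))/(1+586/18749) = 2207/2500 ≈ 0.882800
step 5 [2.5y] zero: DF = P = 4207/5000 ≈ 0.841400
step 6 [3y] bond c/2=3/80: DF=(817423/800000 − 3/80·(0.975600+0.963100+0.928300+0.882800+0.841400))/(1+3/80) = 8189/10000 ≈ 0.818900

1 1/2 2439/2500
2 1 9631/10000
3 3/2 9283/10000
4 2 2207/2500
5 5/2 4207/5000
6 3 8189/10000
DF(2.5y) is solved at step 5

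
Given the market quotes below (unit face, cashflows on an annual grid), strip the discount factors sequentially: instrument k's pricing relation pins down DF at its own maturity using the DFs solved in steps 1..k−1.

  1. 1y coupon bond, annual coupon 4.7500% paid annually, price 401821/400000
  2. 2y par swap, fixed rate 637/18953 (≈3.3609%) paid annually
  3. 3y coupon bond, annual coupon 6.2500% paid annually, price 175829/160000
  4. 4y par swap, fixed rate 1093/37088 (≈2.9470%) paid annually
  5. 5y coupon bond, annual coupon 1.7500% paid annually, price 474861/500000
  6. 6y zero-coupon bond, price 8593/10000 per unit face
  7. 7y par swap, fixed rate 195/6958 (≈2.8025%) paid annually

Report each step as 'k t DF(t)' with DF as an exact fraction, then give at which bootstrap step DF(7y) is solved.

step 1 [1y] bond c/1=19/400: DF=(401821/400000 − 19/400·(0))/(1+19/400) = 959/1000 ≈ 0.959000
step 2 [2y] swap r/1=637/18953: DF=(1 − 637/18953·(0.959000))/(1+637/18953) = 9363/10000 ≈ 0.936300
step 3 [3y] bond c/1=1/16: DF=(175829/160000 − 1/16·(0.959000+0.936300))/(1+1/16) = 2307/2500 ≈ 0.922800
step 4 [4y] swap r/1=1093/37088: DF=(1 − 1093/37088·(0.959000+0.936300+0.922800))/(1+1093/37088) = 8907/10000 ≈ 0.890700
step 5 [5y] bond c/1=7/400: DF=(474861/500000 − 7/400·(0.959000+0.936300+0.922800+0.890700))/(1+7/400) = 1087/1250 ≈ 0.869600
step 6 [6y] zero: DF = P = 8593/10000 ≈ 0.859300
step 7 [7y] swap r/1=195/6958: DF=(1 − 195/6958·(0.959000+0.936300+0.922800+0.890700+0.869600+0.859300))/(1+195/6958) = 1649/2000 ≈ 0.824500

1 1 959/1000
2 2 9363/10000
3 3 2307/2500
4 4 8907/10000
5 5 1087/1250
6 6 8593/10000
7 7 1649/2000
DF(7y) is solved at step 7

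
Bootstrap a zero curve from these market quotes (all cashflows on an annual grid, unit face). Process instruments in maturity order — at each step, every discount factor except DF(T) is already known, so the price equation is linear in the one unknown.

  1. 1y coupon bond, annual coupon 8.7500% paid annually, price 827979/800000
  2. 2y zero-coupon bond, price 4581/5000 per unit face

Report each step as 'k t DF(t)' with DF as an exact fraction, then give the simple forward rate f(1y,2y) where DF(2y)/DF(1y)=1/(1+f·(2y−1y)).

1 1 9517/10000
2 2 4581/5000
f(1y,2y) = ((9517/10000)/(4581/5000) − 1)/(1) = 355/9162 ≈ 3.8747%

step 1 [1y] bond c/1=7/80: DF=(827979/800000 − 7/80·(0))/(1+7/80) = 9517/10000 ≈ 0.951700
step 2 [2y] zero: DF = P = 4581/5000 ≈ 0.916200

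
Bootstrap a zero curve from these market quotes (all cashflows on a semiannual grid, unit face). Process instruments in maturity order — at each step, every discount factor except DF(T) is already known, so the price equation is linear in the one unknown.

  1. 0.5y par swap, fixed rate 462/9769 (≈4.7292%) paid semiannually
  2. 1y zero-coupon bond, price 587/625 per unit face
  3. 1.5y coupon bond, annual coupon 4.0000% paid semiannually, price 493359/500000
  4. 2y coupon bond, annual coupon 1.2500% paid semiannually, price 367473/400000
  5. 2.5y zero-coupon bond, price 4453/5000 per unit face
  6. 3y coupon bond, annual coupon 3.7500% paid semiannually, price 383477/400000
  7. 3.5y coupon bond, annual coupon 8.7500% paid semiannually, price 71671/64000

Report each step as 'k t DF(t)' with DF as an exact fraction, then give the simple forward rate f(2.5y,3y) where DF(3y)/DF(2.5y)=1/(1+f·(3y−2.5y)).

step 1 [0.5y] swap r/2=231/9769: DF=(1 − 231/9769·(0))/(1+231/9769) = 9769/10000 ≈ 0.976900
step 2 [1y] zero: DF = P = 587/625 ≈ 0.939200
step 3 [1.5y] bond c/2=1/50: DF=(493359/500000 − 1/50·(0.976900+0.939200))/(1+1/50) = 4649/5000 ≈ 0.929800
step 4 [2y] bond c/2=1/160: DF=(367473/400000 − 1/160·(0.976900+0.939200+0.929800))/(1+1/160) = 8953/10000 ≈ 0.895300
step 5 [2.5y] zero: DF = P = 4453/5000 ≈ 0.890600
step 6 [3y] bond c/2=3/160: DF=(383477/400000 − 3/160·(0.976900+0.939200+0.929800+0.895300+0.890600))/(1+3/160) = 4279/5000 ≈ 0.855800
step 7 [3.5y] bond c/2=7/160: DF=(71671/64000 − 7/160·(0.976900+0.939200+0.929800+0.895300+0.890600+0.855800))/(1+7/160) = 8429/10000 ≈ 0.842900

1 1/2 9769/10000
2 1 587/625
3 3/2 4649/5000
4 2 8953/10000
5 5/2 4453/5000
6 3 4279/5000
7 7/2 8429/10000
f(2.5y,3y) = ((4453/5000)/(4279/5000) − 1)/(1/2) = 348/4279 ≈ 8.1327%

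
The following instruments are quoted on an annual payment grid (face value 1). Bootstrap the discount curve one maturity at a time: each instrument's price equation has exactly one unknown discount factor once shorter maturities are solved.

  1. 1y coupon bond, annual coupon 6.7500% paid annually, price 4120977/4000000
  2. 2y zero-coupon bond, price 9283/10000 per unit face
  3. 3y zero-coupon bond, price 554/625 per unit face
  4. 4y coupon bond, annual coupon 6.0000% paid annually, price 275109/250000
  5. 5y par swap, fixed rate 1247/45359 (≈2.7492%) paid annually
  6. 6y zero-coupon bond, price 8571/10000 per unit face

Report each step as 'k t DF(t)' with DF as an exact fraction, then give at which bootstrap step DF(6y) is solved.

step 1 [1y] bond c/1=27/400: DF=(4120977/4000000 − 27/400·(0))/(1+27/400) = 9651/10000 ≈ 0.965100
step 2 [2y] zero: DF = P = 9283/10000 ≈ 0.928300
step 3 [3y] zero: DF = P = 554/625 ≈ 0.886400
step 4 [4y] bond c/1=3/50: DF=(275109/250000 − 3/50·(0.965100+0.928300+0.886400))/(1+3/50) = 1101/1250 ≈ 0.880800
step 5 [5y] swap r/1=1247/45359: DF=(1 − 1247/45359·(0.965100+0.928300+0.886400+0.880800))/(1+1247/45359) = 8753/10000 ≈ 0.875300
step 6 [6y] zero: DF = P = 8571/10000 ≈ 0.857100

1 1 9651/10000
2 2 9283/10000
3 3 554/625
4 4 1101/1250
5 5 8753/10000
6 6 8571/10000
DF(6y) is solved at step 6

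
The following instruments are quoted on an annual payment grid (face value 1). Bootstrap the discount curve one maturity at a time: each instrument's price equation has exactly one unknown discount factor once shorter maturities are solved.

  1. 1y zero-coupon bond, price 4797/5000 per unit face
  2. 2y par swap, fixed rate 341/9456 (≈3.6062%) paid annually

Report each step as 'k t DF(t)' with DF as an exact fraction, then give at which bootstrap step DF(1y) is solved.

step 1 [1y] zero: DF = P = 4797/5000 ≈ 0.959400
step 2 [2y] swap r/1=341/9456: DF=(1 − 341/9456·(0.959400))/(1+341/9456) = 4659/5000 ≈ 0.931800

1 1 4797/5000
2 2 4659/5000
DF(1y) is solved at step 1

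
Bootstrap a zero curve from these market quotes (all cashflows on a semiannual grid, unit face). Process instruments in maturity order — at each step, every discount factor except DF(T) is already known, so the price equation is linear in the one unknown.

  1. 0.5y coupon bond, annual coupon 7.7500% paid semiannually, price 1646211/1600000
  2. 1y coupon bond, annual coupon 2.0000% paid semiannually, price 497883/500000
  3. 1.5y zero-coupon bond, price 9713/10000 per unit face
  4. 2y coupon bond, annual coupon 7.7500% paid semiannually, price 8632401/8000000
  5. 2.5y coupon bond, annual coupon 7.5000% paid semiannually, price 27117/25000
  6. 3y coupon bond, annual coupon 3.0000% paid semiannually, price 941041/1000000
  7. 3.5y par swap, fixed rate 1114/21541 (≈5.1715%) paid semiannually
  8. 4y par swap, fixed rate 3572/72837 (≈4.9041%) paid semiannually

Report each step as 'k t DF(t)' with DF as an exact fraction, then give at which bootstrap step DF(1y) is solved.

step 1 [0.5y] bond c/2=31/800: DF=(1646211/1600000 − 31/800·(0))/(1+31/800) = 1981/2000 ≈ 0.990500
step 2 [1y] bond c/2=1/100: DF=(497883/500000 − 1/100·(0.990500))/(1+1/100) = 9761/10000 ≈ 0.976100
step 3 [1.5y] zero: DF = P = 9713/10000 ≈ 0.971300
step 4 [2y] bond c/2=31/800: DF=(8632401/8000000 − 31/800·(0.990500+0.976100+0.971300))/(1+31/800) = 2323/2500 ≈ 0.929200
step 5 [2.5y] bond c/2=3/80: DF=(27117/25000 − 3/80·(0.990500+0.976100+0.971300+0.929200))/(1+3/80) = 9057/10000 ≈ 0.905700
step 6 [3y] bond c/2=3/200: DF=(941041/1000000 − 3/200·(0.990500+0.976100+0.971300+0.929200+0.905700))/(1+3/200) = 4283/5000 ≈ 0.856600
step 7 [3.5y] swap r/2=557/21541: DF=(1 − 557/21541·(0.990500+0.976100+0.971300+0.929200+0.905700+0.856600))/(1+557/21541) = 8329/10000 ≈ 0.832900
step 8 [4y] swap r/2=1786/72837: DF=(1 − 1786/72837·(0.990500+0.976100+0.971300+0.929200+0.905700+0.856600+0.832900))/(1+1786/72837) = 4107/5000 ≈ 0.821400

1 1/2 1981/2000
2 1 9761/10000
3 3/2 9713/10000
4 2 2323/2500
5 5/2 9057/10000
6 3 4283/5000
7 7/2 8329/10000
8 4 4107/5000
DF(1y) is solved at step 2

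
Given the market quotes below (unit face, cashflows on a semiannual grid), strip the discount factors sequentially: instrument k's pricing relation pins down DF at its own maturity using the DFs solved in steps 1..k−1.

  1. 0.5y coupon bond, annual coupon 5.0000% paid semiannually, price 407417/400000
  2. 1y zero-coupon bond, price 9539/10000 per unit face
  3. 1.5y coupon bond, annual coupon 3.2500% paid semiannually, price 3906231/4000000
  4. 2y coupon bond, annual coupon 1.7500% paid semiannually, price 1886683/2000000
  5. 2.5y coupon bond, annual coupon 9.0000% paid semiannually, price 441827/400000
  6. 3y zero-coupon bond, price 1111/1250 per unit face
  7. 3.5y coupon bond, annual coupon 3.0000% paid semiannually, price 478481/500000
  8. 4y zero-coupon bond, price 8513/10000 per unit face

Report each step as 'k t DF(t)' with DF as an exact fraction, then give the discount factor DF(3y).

step 1 [0.5y] bond c/2=1/40: DF=(407417/400000 − 1/40·(0))/(1+1/40) = 9937/10000 ≈ 0.993700
step 2 [1y] zero: DF = P = 9539/10000 ≈ 0.953900
step 3 [1.5y] bond c/2=13/800: DF=(3906231/4000000 − 13/800·(0.993700+0.953900))/(1+13/800) = 4649/5000 ≈ 0.929800
step 4 [2y] bond c/2=7/800: DF=(1886683/2000000 − 7/800·(0.993700+0.953900+0.929800))/(1+7/800) = 4551/5000 ≈ 0.910200
step 5 [2.5y] bond c/2=9/200: DF=(441827/400000 − 9/200·(0.993700+0.953900+0.929800+0.910200))/(1+9/200) = 8939/10000 ≈ 0.893900
step 6 [3y] zero: DF = P = 1111/1250 ≈ 0.888800
step 7 [3.5y] bond c/2=3/200: DF=(478481/500000 − 3/200·(0.993700+0.953900+0.929800+0.910200+0.893900+0.888800))/(1+3/200) = 1721/2000 ≈ 0.860500
step 8 [4y] zero: DF = P = 8513/10000 ≈ 0.851300

1 1/2 9937/10000
2 1 9539/10000
3 3/2 4649/5000
4 2 4551/5000
5 5/2 8939/10000
6 3 1111/1250
7 7/2 1721/2000
8 4 8513/10000
DF(3y) = 1111/1250 ≈ 0.888800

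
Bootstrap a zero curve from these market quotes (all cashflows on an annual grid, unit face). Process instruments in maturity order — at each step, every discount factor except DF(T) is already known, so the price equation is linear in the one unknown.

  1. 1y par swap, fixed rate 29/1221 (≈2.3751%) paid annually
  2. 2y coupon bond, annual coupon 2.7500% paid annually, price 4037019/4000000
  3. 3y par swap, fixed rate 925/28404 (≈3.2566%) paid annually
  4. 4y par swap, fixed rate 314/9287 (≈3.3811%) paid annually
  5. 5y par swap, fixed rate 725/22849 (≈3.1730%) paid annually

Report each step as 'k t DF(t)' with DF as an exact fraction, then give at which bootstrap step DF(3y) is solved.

step 1 [1y] swap r/1=29/1221: DF=(1 − 29/1221·(0))/(1+29/1221) = 1221/1250 ≈ 0.976800
step 2 [2y] bond c/1=11/400: DF=(4037019/4000000 − 11/400·(0.976800))/(1+11/400) = 9561/10000 ≈ 0.956100
step 3 [3y] swap r/1=925/28404: DF=(1 − 925/28404·(0.976800+0.956100))/(1+925/28404) = 363/400 ≈ 0.907500
step 4 [4y] swap r/1=314/9287: DF=(1 − 314/9287·(0.976800+0.956100+0.907500))/(1+314/9287) = 1093/1250 ≈ 0.874400
step 5 [5y] swap r/1=725/22849: DF=(1 − 725/22849·(0.976800+0.956100+0.907500+0.874400))/(1+725/22849) = 171/200 ≈ 0.855000

1 1 1221/1250
2 2 9561/10000
3 3 363/400
4 4 1093/1250
5 5 171/200
DF(3y) is solved at step 3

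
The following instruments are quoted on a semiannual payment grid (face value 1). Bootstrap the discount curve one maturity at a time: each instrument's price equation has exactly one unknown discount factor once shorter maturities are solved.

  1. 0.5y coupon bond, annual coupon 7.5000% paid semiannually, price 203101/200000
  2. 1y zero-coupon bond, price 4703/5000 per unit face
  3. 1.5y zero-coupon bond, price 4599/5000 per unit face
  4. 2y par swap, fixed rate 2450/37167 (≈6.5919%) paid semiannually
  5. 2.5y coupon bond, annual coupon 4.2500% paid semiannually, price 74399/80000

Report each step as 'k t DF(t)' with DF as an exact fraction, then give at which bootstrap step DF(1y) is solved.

step 1 [0.5y] bond c/2=3/80: DF=(203101/200000 − 3/80·(0))/(1+3/80) = 2447/2500 ≈ 0.978800
step 2 [1y] zero: DF = P = 4703/5000 ≈ 0.940600
step 3 [1.5y] zero: DF = P = 4599/5000 ≈ 0.919800
step 4 [2y] swap r/2=1225/37167: DF=(1 − 1225/37167·(0.978800+0.940600+0.919800))/(1+1225/37167) = 351/400 ≈ 0.877500
step 5 [2.5y] bond c/2=17/800: DF=(74399/80000 − 17/800·(0.978800+0.940600+0.919800+0.877500))/(1+17/800) = 8333/10000 ≈ 0.833300

1 1/2 2447/2500
2 1 4703/5000
3 3/2 4599/5000
4 2 351/400
5 5/2 8333/10000
DF(1y) is solved at step 2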